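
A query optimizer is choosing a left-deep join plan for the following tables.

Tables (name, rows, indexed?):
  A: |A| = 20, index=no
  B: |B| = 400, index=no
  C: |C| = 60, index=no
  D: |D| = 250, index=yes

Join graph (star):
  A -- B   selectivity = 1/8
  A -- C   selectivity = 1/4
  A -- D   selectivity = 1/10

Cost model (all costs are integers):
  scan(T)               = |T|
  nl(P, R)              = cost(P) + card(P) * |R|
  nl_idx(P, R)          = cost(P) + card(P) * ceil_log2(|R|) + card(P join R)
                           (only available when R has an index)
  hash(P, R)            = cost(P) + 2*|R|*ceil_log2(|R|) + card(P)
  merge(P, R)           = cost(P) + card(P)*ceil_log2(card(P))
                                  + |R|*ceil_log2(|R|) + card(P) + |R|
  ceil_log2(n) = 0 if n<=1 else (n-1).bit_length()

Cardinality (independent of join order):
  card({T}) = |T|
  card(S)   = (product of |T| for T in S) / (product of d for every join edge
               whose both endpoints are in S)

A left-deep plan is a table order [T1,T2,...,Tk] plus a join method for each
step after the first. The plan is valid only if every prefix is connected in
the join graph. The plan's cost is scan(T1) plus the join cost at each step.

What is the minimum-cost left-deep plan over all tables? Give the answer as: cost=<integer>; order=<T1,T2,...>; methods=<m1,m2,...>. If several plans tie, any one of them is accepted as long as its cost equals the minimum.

Selinger DP (subsets sized 1..n):
  {A}: scan cost=20, card=20
  {B}: scan cost=400, card=400
  {C}: scan cost=60, card=60
  {D}: scan cost=250, card=250
  {AB}: card=1000; try (A,hash)→1000, (B,merge)→4140, (A,merge)→4520, (B,hash)→7240, (B,nl)→8020, (A,nl)→8400; best=1000 via (A,hash)
  {AC}: card=300; try (A,hash)→320, (C,merge)→560, (A,merge)→600, (C,hash)→760, (C,nl)→1220, (A,nl)→1260; best=320 via (A,hash)
  {AD}: card=500; try (D,nl_idx)→680, (A,hash)→700, (D,merge)→2390, (A,merge)→2620, (D,hash)→4040, (D,nl)→5020 …(+1); best=680 via (D,nl_idx)
  {ABC}: card=15000; try (C,hash)→2720, (B,merge)→7320, (B,hash)→7820, (C,merge)→12420, (C,nl)→61000, (B,nl)→120320; best=2720 via (C,hash)
  {ABD}: card=25000; try (D,hash)→6000, (B,hash)→8380, (B,merge)→9680, (D,merge)→14250, (D,nl_idx)→34000, (B,nl)→200680 …(+1); best=6000 via (D,hash)
  {ACD}: card=7500; try (C,hash)→1900, (D,hash)→4620, (D,merge)→5570, (C,merge)→6100, (D,nl_idx)→10220, (C,nl)→30680 …(+1); best=1900 via (C,hash)
  {ABCD}: card=375000; try (B,hash)→16600, (D,hash)→21720, (C,hash)→31720, (B,merge)→110900, (D,merge)→229970, (C,merge)→406420 …(+4); best=16600 via (B,hash)

cost=16600; order=A,D,C,B; methods=nl_idx,hash,hash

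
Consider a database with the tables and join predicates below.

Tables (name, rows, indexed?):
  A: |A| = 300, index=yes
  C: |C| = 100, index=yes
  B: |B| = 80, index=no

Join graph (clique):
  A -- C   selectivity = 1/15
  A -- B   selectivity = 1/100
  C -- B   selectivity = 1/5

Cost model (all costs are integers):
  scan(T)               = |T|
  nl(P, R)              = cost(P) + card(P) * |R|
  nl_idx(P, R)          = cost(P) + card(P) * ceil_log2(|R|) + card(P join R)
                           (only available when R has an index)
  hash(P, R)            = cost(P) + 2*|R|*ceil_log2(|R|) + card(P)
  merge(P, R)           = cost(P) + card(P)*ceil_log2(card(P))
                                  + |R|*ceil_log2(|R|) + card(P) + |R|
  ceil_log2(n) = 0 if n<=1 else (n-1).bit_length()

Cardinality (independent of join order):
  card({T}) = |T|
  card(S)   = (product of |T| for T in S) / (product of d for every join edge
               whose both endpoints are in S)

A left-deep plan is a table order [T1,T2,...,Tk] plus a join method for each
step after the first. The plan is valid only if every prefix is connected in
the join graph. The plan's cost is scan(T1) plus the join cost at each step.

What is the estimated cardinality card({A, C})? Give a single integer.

Tables in S: A(300), C(100)
Edges inside S: A-C(d=15)
numerator = 300 * 100 = 30000
denominator = 15 = 15
card(S) = 30000 / 15 = 2000

2000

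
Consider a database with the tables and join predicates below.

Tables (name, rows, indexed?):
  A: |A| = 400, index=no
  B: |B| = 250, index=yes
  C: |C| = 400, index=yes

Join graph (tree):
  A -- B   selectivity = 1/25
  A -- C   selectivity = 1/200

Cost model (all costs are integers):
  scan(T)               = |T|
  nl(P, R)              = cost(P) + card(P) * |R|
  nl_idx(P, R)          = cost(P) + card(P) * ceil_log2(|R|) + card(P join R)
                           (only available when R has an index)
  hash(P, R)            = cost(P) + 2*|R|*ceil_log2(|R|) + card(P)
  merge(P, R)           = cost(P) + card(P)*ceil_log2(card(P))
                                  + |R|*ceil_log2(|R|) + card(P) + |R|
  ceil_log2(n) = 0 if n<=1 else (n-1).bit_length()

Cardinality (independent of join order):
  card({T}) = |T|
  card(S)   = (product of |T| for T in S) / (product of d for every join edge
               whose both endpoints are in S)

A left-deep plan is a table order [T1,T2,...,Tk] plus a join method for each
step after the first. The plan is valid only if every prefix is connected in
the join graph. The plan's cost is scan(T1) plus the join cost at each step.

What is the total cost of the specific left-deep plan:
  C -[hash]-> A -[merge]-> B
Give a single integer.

19050

step 1: scan C: cost=400, card=400
step 2: join A via hash
    card(P join A) = 400*400/(200) = 800
    cost = 400 + 2*400*9 + 400 = 8000
step 3: join B via merge
    card(P join B) = 800*250/(25) = 8000
    cost = 8000 + 800*10 + 250*8 + 800 + 250 = 19050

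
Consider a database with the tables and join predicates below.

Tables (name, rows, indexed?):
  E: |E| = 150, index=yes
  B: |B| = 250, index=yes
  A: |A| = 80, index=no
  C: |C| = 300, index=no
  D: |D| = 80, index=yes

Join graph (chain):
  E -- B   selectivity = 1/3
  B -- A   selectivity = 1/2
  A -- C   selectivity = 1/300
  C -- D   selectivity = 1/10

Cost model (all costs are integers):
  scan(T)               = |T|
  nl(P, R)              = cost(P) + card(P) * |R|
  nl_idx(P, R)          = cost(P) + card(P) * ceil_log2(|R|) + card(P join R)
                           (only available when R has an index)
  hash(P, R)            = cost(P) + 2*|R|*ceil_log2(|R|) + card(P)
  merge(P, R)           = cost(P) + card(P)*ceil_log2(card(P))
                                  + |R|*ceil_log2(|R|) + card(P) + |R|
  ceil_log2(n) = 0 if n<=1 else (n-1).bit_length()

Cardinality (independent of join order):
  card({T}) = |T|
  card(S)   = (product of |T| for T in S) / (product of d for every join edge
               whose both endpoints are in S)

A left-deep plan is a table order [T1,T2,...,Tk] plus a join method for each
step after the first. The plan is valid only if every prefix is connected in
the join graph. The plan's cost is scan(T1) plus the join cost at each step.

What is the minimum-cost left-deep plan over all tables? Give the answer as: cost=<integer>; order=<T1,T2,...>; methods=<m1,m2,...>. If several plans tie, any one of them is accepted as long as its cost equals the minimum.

cost=89960; order=C,A,D,B,E; methods=hash,hash,hash,hash

Selinger DP (subsets sized 1..n):
  {E}: scan cost=150, card=150
  {B}: scan cost=250, card=250
  {A}: scan cost=80, card=80
  {C}: scan cost=300, card=300
  {D}: scan cost=80, card=80
  {BE}: card=12500; try (E,hash)→2900, (B,merge)→3750, (E,merge)→3850, (B,hash)→4300, (B,nl_idx)→13850, (E,nl_idx)→14750 …(+2); best=2900 via (E,hash)
  {AB}: card=10000; try (A,hash)→1620, (B,merge)→2970, (A,merge)→3140, (B,hash)→4160, (B,nl_idx)→10720, (B,nl)→20080 …(+1); best=1620 via (A,hash)
  {AC}: card=80; try (A,hash)→1720, (C,merge)→3720, (A,merge)→3940, (C,hash)→5560, (C,nl)→24080, (A,nl)→24300; best=1720 via (A,hash)
  {CD}: card=2400; try (D,hash)→1720, (C,merge)→3720, (D,merge)→3940, (D,nl_idx)→4800, (C,hash)→5560, (C,nl)→24080 …(+1); best=1720 via (D,hash)
  {ABE}: card=500000; try (E,hash)→14020, (A,hash)→16520, (E,merge)→152970, (A,merge)→191040, (E,nl_idx)→581620, (A,nl)→1002900 …(+1); best=14020 via (E,hash)
  {ABC}: card=10000; try (B,merge)→4610, (B,hash)→5800, (B,nl_idx)→12360, (C,hash)→17020, (B,nl)→21720, (C,merge)→154620 …(+1); best=4610 via (B,merge)
  {ACD}: card=640; try (D,hash)→2920, (D,nl_idx)→2920, (D,merge)→3000, (A,hash)→5240, (D,nl)→8120, (A,merge)→33560 …(+1); best=2920 via (D,hash)
  {ABCE}: card=500000; try (E,hash)→17010, (E,merge)→155960, (C,hash)→519420, (E,nl_idx)→584610, (E,nl)→1504610, (C,merge)→10017020 …(+1); best=17010 via (E,hash)
  {ABCD}: card=80000; try (B,hash)→7560, (B,merge)→12210, (D,hash)→15730, (B,nl_idx)→88040, (D,nl_idx)→154610, (D,merge)→155250 …(+2); best=7560 via (B,hash)
  {ABCDE}: card=4000000; try (E,hash)→89960, (D,hash)→518130, (E,merge)→1448910, (E,nl_idx)→4647560, (D,nl_idx)→7517010, (D,merge)→10017650 …(+2); best=89960 via (E,hash)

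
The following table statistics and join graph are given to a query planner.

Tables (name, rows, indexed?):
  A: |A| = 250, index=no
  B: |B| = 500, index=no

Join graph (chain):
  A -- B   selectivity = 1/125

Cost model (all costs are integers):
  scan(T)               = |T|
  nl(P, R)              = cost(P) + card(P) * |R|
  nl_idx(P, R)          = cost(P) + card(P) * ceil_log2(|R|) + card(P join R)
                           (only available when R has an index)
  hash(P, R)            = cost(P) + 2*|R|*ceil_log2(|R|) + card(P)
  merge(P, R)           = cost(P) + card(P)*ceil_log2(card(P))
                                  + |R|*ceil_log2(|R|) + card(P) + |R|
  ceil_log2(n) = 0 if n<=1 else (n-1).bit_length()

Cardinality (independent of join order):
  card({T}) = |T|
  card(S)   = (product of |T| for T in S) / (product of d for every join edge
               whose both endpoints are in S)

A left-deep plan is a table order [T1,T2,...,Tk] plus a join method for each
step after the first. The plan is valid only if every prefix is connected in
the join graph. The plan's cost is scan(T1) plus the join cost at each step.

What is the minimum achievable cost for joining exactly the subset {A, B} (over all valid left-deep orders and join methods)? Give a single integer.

Selinger DP over subsets of {A,B}:
  {A}: scan cost=250, card=250
  {B}: scan cost=500, card=500
  {AB}: card=1000; try (A,hash)→5000, (B,merge)→7500, (A,merge)→7750, (B,hash)→9500, (B,nl)→125250, (A,nl)→125500; best=5000 via (A,hash)

5000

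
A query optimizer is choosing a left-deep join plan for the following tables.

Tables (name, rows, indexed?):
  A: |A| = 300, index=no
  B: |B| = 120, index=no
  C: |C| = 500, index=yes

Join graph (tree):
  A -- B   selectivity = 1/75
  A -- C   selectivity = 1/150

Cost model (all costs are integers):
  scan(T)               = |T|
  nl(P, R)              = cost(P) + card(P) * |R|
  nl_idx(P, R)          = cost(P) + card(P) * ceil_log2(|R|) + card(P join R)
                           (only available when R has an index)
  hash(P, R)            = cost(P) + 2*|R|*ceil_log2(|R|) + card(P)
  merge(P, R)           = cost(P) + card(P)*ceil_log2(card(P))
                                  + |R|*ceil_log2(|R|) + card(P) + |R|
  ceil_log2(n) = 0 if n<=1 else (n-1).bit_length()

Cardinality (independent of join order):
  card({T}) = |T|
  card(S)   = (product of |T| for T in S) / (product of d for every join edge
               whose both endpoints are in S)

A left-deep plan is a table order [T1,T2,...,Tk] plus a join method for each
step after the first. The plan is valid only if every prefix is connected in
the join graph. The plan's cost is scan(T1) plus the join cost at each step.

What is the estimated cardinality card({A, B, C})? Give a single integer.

Tables in S: A(300), B(120), C(500)
Edges inside S: A-B(d=75), A-C(d=150)
numerator = 300 * 120 * 500 = 18000000
denominator = 75 * 150 = 11250
card(S) = 18000000 / 11250 = 1600

1600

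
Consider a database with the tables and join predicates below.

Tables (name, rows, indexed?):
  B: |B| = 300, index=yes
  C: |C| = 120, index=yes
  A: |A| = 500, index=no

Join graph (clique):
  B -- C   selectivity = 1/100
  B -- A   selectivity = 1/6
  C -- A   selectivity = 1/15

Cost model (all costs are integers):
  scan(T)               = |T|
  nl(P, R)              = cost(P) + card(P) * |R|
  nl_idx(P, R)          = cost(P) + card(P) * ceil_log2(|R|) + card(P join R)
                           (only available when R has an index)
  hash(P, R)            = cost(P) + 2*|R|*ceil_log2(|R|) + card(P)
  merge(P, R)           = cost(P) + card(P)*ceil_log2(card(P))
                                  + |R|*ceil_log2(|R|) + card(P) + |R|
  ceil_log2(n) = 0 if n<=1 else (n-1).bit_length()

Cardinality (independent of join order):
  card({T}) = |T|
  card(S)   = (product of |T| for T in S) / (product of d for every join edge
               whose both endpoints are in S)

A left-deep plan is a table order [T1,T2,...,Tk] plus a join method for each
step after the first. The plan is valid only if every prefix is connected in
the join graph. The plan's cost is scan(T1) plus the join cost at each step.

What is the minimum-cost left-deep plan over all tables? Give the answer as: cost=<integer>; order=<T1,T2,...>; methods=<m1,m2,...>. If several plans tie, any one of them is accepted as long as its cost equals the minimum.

cost=10160; order=C,B,A; methods=nl_idx,merge

Selinger DP (subsets sized 1..n):
  {B}: scan cost=300, card=300
  {C}: scan cost=120, card=120
  {A}: scan cost=500, card=500
  {BC}: card=360; try (B,nl_idx)→1560, (C,hash)→2280, (C,nl_idx)→2760, (B,merge)→4080, (C,merge)→4260, (B,hash)→5640 …(+2); best=1560 via (B,nl_idx)
  {AB}: card=25000; try (B,hash)→6400, (A,merge)→8300, (B,merge)→8500, (A,hash)→9600, (B,nl_idx)→30000, (A,nl)→150300 …(+1); best=6400 via (B,hash)
  {AC}: card=4000; try (C,hash)→2680, (A,merge)→6080, (C,merge)→6460, (C,nl_idx)→8000, (A,hash)→9240, (A,nl)→60120 …(+1); best=2680 via (C,hash)
  {ABC}: card=2000; try (A,merge)→10160, (A,hash)→10920, (B,hash)→12080, (C,hash)→33080, (B,nl_idx)→40680, (B,merge)→57680 …(+5); best=10160 via (A,merge)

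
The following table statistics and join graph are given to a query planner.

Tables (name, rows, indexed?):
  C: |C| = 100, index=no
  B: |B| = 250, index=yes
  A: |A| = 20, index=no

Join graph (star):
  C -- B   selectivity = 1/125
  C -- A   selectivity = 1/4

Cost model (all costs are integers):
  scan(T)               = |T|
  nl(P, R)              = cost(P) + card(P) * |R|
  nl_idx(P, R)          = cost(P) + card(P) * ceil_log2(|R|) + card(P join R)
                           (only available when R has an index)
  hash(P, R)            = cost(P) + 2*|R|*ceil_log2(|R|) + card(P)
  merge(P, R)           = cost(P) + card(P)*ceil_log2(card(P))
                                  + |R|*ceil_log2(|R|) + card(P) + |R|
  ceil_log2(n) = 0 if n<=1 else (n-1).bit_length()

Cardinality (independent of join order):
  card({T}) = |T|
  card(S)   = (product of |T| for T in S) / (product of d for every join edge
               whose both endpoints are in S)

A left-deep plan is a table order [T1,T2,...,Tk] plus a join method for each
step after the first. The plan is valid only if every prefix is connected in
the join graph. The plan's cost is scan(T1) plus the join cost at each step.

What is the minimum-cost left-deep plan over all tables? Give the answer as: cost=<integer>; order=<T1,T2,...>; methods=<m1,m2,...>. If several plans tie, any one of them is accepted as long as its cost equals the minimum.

cost=1500; order=C,B,A; methods=nl_idx,hash

Selinger DP (subsets sized 1..n):
  {C}: scan cost=100, card=100
  {B}: scan cost=250, card=250
  {A}: scan cost=20, card=20
  {BC}: card=200; try (B,nl_idx)→1100, (C,hash)→1900, (B,merge)→3150, (C,merge)→3300, (B,hash)→4200, (B,nl)→25100 …(+1); best=1100 via (B,nl_idx)
  {AC}: card=500; try (A,hash)→400, (C,merge)→940, (A,merge)→1020, (C,hash)→1440, (C,nl)→2020, (A,nl)→2100; best=400 via (A,hash)
  {ABC}: card=1000; try (A,hash)→1500, (A,merge)→3020, (B,hash)→4900, (A,nl)→5100, (B,nl_idx)→5400, (B,merge)→7650 …(+1); best=1500 via (A,hash)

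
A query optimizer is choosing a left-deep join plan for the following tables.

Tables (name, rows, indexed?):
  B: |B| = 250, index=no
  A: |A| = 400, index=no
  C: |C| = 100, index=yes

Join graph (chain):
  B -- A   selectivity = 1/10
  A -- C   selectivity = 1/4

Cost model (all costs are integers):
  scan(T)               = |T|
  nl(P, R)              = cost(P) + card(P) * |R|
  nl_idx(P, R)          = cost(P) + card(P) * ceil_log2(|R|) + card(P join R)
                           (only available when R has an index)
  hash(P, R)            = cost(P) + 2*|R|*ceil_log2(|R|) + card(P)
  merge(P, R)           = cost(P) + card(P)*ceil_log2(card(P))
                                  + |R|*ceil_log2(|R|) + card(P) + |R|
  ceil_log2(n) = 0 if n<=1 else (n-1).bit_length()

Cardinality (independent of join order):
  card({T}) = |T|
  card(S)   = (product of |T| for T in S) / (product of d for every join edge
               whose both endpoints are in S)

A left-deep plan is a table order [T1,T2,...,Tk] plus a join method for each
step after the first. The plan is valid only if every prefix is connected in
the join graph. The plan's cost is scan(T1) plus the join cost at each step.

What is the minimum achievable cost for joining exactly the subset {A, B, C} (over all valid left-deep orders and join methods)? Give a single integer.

16200

Selinger DP over subsets of {A,B,C}:
  {B}: scan cost=250, card=250
  {A}: scan cost=400, card=400
  {C}: scan cost=100, card=100
  {AB}: card=10000; try (B,hash)→4800, (A,merge)→6500, (B,merge)→6650, (A,hash)→7700, (A,nl)→100250, (B,nl)→100400; best=4800 via (B,hash)
  {AC}: card=10000; try (C,hash)→2200, (A,merge)→4900, (C,merge)→5200, (A,hash)→7400, (C,nl_idx)→13200, (A,nl)→40100 …(+1); best=2200 via (C,hash)
  {ABC}: card=250000; try (C,hash)→16200, (B,hash)→16200, (B,merge)→154450, (C,merge)→155600, (C,nl_idx)→324800, (C,nl)→1004800 …(+1); best=16200 via (C,hash)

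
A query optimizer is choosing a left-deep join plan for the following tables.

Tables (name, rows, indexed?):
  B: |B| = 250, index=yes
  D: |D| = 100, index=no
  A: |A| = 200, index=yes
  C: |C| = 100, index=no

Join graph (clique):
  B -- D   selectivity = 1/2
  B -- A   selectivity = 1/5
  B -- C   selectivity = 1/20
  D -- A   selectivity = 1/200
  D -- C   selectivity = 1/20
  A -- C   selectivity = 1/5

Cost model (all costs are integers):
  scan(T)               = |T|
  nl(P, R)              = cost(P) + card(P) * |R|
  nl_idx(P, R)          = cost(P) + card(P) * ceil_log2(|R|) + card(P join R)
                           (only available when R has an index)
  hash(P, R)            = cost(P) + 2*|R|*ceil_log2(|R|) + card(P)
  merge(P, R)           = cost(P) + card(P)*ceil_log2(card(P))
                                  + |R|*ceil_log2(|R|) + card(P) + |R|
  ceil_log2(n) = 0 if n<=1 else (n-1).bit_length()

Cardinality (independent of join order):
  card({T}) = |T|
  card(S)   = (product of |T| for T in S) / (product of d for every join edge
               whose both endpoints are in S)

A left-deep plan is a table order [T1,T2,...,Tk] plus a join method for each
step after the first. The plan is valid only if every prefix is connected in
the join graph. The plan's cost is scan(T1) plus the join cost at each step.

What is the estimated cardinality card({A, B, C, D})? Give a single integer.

125

Tables in S: A(200), B(250), C(100), D(100)
Edges inside S: B-D(d=2), B-A(d=5), B-C(d=20), D-A(d=200), D-C(d=20), A-C(d=5)
numerator = 200 * 250 * 100 * 100 = 500000000
denominator = 2 * 5 * 20 * 200 * 20 * 5 = 4000000
card(S) = 500000000 / 4000000 = 125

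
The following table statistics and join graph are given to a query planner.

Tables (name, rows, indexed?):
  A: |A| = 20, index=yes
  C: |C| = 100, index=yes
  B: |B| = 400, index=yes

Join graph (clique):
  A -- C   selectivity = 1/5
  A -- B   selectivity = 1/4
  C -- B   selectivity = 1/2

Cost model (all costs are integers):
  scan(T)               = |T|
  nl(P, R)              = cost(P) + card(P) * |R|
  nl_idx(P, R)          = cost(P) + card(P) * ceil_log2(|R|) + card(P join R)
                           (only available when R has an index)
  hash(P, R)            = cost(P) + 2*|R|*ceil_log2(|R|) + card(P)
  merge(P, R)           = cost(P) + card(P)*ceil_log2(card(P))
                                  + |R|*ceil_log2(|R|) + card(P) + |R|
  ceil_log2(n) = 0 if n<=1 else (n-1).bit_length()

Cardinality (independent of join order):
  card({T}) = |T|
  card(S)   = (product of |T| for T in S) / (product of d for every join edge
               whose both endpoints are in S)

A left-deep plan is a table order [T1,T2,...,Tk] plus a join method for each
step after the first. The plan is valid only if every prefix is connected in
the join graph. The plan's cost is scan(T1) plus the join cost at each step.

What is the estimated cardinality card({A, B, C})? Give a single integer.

20000

Tables in S: A(20), B(400), C(100)
Edges inside S: A-C(d=5), A-B(d=4), C-B(d=2)
numerator = 20 * 400 * 100 = 800000
denominator = 5 * 4 * 2 = 40
card(S) = 800000 / 40 = 20000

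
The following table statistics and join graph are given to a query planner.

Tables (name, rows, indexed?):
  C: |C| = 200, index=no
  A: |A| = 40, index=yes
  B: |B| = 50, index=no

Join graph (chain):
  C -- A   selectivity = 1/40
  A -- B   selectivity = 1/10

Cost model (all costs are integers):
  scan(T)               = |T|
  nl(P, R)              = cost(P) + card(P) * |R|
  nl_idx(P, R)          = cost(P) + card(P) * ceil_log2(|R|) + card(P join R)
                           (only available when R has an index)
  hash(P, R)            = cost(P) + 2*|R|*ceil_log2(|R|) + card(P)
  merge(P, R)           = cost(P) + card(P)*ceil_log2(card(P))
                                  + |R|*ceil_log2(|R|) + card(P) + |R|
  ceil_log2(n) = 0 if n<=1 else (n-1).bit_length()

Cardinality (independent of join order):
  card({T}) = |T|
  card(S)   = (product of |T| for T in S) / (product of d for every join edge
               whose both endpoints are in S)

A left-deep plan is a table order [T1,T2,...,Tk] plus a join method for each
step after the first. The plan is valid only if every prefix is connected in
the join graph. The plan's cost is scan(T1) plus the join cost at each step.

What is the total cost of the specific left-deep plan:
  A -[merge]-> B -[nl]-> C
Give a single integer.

step 1: scan A: cost=40, card=40
step 2: join B via merge
    card(P join B) = 40*50/(10) = 200
    cost = 40 + 40*6 + 50*6 + 40 + 50 = 670
step 3: join C via nl
    card(P join C) = 200*200/(40) = 1000
    cost = 670 + 200*200 = 40670

40670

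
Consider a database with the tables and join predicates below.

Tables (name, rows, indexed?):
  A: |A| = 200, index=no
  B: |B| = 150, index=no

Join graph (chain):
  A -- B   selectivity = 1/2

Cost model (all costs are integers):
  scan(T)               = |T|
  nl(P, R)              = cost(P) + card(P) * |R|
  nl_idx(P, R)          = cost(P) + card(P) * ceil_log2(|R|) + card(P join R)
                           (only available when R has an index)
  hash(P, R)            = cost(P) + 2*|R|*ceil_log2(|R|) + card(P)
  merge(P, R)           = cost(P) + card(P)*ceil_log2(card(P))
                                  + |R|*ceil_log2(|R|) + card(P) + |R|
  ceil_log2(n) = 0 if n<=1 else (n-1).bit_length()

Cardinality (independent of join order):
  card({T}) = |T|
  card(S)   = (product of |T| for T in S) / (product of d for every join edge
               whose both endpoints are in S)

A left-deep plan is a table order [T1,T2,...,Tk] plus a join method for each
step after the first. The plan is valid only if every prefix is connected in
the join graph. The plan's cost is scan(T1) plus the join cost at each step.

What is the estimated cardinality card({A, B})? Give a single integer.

15000

Tables in S: A(200), B(150)
Edges inside S: A-B(d=2)
numerator = 200 * 150 = 30000
denominator = 2 = 2
card(S) = 30000 / 2 = 15000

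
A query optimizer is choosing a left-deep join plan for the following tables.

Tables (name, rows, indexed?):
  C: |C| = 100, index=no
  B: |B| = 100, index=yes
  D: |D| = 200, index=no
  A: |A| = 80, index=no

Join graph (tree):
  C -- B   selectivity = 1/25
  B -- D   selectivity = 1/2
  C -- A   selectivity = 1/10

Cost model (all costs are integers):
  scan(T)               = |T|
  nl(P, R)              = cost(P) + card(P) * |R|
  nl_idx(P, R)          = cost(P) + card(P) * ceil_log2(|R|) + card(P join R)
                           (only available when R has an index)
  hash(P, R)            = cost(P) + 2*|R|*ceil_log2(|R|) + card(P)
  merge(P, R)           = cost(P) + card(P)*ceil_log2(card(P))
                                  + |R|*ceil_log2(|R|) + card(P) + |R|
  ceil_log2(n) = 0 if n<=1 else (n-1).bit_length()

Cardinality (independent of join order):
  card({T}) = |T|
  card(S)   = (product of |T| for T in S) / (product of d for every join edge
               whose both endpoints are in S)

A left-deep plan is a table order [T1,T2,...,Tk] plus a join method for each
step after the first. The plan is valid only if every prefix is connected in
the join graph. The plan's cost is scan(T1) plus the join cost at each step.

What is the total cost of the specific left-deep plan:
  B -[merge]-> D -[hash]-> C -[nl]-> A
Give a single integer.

3214100

step 1: scan B: cost=100, card=100
step 2: join D via merge
    card(P join D) = 100*200/(2) = 10000
    cost = 100 + 100*7 + 200*8 + 100 + 200 = 2700
step 3: join C via hash
    card(P join C) = 10000*100/(25) = 40000
    cost = 2700 + 2*100*7 + 10000 = 14100
step 4: join A via nl
    card(P join A) = 40000*80/(10) = 320000
    cost = 14100 + 40000*80 = 3214100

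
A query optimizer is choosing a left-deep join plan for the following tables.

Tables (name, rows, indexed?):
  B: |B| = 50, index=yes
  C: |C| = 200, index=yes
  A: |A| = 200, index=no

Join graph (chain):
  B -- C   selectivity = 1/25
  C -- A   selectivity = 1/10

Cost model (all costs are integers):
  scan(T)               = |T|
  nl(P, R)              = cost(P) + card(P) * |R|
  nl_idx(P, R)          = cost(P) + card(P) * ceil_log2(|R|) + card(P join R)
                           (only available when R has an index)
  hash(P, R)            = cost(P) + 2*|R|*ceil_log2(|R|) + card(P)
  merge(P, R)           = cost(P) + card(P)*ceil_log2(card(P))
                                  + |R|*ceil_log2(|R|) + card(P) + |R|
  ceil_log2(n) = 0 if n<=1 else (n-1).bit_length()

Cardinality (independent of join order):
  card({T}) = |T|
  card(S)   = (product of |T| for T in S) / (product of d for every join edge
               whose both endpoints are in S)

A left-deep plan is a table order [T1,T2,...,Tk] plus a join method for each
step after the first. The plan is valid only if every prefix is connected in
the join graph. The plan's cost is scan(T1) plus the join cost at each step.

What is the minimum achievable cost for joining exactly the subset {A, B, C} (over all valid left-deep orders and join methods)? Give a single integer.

4450

Selinger DP over subsets of {A,B,C}:
  {B}: scan cost=50, card=50
  {C}: scan cost=200, card=200
  {A}: scan cost=200, card=200
  {BC}: card=400; try (C,nl_idx)→850, (B,hash)→1000, (B,nl_idx)→1800, (C,merge)→2200, (B,merge)→2350, (C,hash)→3300 …(+2); best=850 via (C,nl_idx)
  {AC}: card=4000; try (C,hash)→3600, (A,hash)→3600, (C,merge)→3800, (A,merge)→3800, (C,nl_idx)→5800, (C,nl)→40200 …(+1); best=3600 via (C,hash)
  {ABC}: card=8000; try (A,hash)→4450, (A,merge)→6650, (B,hash)→8200, (B,nl_idx)→35600, (B,merge)→55950, (A,nl)→80850 …(+1); best=4450 via (A,hash)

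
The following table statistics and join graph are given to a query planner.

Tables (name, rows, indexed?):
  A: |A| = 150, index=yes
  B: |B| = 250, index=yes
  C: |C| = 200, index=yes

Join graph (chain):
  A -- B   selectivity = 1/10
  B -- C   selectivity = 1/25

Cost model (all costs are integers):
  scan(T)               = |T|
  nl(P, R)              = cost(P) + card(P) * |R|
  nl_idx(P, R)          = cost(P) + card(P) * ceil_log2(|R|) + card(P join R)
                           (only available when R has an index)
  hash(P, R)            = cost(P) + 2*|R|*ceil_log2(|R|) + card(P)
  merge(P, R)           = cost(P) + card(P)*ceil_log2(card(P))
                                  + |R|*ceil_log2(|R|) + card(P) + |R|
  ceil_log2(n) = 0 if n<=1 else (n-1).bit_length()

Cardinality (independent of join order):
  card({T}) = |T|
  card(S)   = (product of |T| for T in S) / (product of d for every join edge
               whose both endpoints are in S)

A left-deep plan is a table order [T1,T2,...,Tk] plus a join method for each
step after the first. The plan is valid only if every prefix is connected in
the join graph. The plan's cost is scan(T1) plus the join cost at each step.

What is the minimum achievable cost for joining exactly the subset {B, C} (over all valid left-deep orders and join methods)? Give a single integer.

Selinger DP over subsets of {B,C}:
  {B}: scan cost=250, card=250
  {C}: scan cost=200, card=200
  {BC}: card=2000; try (C,hash)→3700, (B,nl_idx)→3800, (C,nl_idx)→4250, (B,merge)→4250, (C,merge)→4300, (B,hash)→4400 …(+2); best=3700 via (C,hash)

3700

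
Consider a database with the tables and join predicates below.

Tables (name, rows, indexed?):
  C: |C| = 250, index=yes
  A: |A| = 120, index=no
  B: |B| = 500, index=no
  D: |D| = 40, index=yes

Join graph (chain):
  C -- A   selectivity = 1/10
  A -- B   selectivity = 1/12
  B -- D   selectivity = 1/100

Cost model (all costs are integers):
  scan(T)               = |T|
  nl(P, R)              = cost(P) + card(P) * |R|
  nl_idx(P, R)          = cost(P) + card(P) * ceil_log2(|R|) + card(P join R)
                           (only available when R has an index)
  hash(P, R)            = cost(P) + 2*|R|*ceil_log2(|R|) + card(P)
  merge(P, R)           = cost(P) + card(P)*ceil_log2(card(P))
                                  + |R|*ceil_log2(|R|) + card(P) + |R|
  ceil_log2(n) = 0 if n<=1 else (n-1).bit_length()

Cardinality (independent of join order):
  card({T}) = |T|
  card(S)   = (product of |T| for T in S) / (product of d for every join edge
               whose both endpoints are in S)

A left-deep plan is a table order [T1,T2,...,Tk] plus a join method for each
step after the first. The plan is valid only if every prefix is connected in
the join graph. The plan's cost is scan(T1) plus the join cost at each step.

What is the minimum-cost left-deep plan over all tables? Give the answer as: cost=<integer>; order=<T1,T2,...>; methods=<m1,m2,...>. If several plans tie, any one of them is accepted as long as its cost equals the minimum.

cost=9360; order=B,D,A,C; methods=hash,hash,hash

Selinger DP (subsets sized 1..n):
  {C}: scan cost=250, card=250
  {A}: scan cost=120, card=120
  {B}: scan cost=500, card=500
  {D}: scan cost=40, card=40
  {AC}: card=3000; try (A,hash)→2180, (C,merge)→3330, (A,merge)→3460, (C,nl_idx)→4080, (C,hash)→4240, (C,nl)→30120 …(+1); best=2180 via (A,hash)
  {AB}: card=5000; try (A,hash)→2680, (B,merge)→6080, (A,merge)→6460, (B,hash)→9240, (B,nl)→60120, (A,nl)→60500; best=2680 via (A,hash)
  {BD}: card=200; try (D,hash)→1480, (D,nl_idx)→3700, (B,merge)→5320, (D,merge)→5780, (B,hash)→9080, (B,nl)→20040 …(+1); best=1480 via (D,hash)
  {ABC}: card=125000; try (C,hash)→11680, (B,hash)→14180, (B,merge)→46180, (C,merge)→74930, (C,nl_idx)→167680, (C,nl)→1252680 …(+1); best=11680 via (C,hash)
  {ABD}: card=2000; try (A,hash)→3360, (A,merge)→4240, (D,hash)→8160, (A,nl)→25480, (D,nl_idx)→34680, (D,merge)→72960 …(+1); best=3360 via (A,hash)
  {ABCD}: card=50000; try (C,hash)→9360, (C,merge)→29610, (C,nl_idx)→69360, (D,hash)→137160, (C,nl)→503360, (D,nl_idx)→811680 …(+2); best=9360 via (C,hash)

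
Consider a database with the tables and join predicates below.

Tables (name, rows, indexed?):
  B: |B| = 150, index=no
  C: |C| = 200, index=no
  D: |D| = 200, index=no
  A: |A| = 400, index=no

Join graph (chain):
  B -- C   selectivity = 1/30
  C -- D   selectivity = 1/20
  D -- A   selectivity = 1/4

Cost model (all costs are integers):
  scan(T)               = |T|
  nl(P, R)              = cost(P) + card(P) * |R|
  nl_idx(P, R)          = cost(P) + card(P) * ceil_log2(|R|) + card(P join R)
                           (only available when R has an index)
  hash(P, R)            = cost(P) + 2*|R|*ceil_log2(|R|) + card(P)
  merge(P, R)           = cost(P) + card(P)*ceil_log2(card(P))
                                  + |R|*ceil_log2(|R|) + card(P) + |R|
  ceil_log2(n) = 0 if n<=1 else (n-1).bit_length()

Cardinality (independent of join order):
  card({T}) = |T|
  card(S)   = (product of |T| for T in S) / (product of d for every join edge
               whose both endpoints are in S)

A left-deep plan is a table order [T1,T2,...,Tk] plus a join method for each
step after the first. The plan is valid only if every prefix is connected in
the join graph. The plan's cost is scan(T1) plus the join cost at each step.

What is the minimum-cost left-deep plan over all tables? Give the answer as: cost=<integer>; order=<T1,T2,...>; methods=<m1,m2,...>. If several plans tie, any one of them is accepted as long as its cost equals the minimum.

Selinger DP (subsets sized 1..n):
  {B}: scan cost=150, card=150
  {C}: scan cost=200, card=200
  {D}: scan cost=200, card=200
  {A}: scan cost=400, card=400
  {BC}: card=1000; try (B,hash)→2800, (C,merge)→3300, (B,merge)→3350, (C,hash)→3500, (C,nl)→30150, (B,nl)→30200; best=2800 via (B,hash)
  {CD}: card=2000; try (D,hash)→3600, (C,hash)→3600, (D,merge)→3800, (C,merge)→3800, (D,nl)→40200, (C,nl)→40200; best=3600 via (D,hash)
  {AD}: card=20000; try (D,hash)→4000, (A,merge)→6000, (D,merge)→6200, (A,hash)→7600, (A,nl)→80200, (D,nl)→80400; best=4000 via (D,hash)
  {BCD}: card=10000; try (D,hash)→7000, (B,hash)→8000, (D,merge)→15600, (B,merge)→28950, (D,nl)→202800, (B,nl)→303600; best=7000 via (D,hash)
  {ACD}: card=200000; try (A,hash)→12800, (C,hash)→27200, (A,merge)→31600, (C,merge)→325800, (A,nl)→803600, (C,nl)→4004000; best=12800 via (A,hash)
  {ABCD}: card=1000000; try (A,hash)→24200, (A,merge)→161000, (B,hash)→215200, (B,merge)→3814150, (A,nl)→4007000, (B,nl)→30012800; best=24200 via (A,hash)

cost=24200; order=C,B,D,A; methods=hash,hash,hash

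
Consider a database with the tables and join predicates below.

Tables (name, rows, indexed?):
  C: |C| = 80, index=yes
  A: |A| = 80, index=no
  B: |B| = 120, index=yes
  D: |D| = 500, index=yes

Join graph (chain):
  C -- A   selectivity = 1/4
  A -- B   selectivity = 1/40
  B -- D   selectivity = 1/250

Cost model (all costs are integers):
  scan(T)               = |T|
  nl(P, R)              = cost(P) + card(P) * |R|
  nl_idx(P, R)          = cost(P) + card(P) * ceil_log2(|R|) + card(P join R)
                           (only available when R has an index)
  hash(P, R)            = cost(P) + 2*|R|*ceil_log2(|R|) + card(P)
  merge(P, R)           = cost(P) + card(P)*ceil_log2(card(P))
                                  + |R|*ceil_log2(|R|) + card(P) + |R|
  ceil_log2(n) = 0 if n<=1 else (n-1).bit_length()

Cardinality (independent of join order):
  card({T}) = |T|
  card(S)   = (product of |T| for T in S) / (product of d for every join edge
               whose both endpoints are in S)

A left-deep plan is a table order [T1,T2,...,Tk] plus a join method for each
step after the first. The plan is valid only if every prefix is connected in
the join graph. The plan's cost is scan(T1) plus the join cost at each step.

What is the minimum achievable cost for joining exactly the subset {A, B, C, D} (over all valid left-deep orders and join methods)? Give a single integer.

4400

Selinger DP over subsets of {A,B,C,D}:
  {C}: scan cost=80, card=80
  {A}: scan cost=80, card=80
  {B}: scan cost=120, card=120
  {D}: scan cost=500, card=500
  {AC}: card=1600; try (C,hash)→1280, (A,hash)→1280, (C,merge)→1360, (A,merge)→1360, (C,nl_idx)→2240, (C,nl)→6480 …(+1); best=1280 via (C,hash)
  {AB}: card=240; try (B,nl_idx)→880, (A,hash)→1360, (B,merge)→1680, (A,merge)→1720, (B,hash)→1840, (B,nl)→9680 …(+1); best=880 via (B,nl_idx)
  {BD}: card=240; try (D,nl_idx)→1440, (B,hash)→2680, (B,nl_idx)→4240, (D,merge)→6080, (B,merge)→6460, (D,hash)→9240 …(+2); best=1440 via (D,nl_idx)
  {ABC}: card=4800; try (C,hash)→2240, (C,merge)→3680, (B,hash)→4560, (C,nl_idx)→7360, (B,nl_idx)→17280, (C,nl)→20080 …(+2); best=2240 via (C,hash)
  {ABD}: card=480; try (A,hash)→2800, (D,nl_idx)→3520, (A,merge)→4240, (D,merge)→8040, (D,hash)→10120, (A,nl)→20640 …(+1); best=2800 via (A,hash)
  {ABCD}: card=9600; try (C,hash)→4400, (C,merge)→8240, (C,nl_idx)→15760, (D,hash)→16040, (C,nl)→41200, (D,nl_idx)→55040 …(+2); best=4400 via (C,hash)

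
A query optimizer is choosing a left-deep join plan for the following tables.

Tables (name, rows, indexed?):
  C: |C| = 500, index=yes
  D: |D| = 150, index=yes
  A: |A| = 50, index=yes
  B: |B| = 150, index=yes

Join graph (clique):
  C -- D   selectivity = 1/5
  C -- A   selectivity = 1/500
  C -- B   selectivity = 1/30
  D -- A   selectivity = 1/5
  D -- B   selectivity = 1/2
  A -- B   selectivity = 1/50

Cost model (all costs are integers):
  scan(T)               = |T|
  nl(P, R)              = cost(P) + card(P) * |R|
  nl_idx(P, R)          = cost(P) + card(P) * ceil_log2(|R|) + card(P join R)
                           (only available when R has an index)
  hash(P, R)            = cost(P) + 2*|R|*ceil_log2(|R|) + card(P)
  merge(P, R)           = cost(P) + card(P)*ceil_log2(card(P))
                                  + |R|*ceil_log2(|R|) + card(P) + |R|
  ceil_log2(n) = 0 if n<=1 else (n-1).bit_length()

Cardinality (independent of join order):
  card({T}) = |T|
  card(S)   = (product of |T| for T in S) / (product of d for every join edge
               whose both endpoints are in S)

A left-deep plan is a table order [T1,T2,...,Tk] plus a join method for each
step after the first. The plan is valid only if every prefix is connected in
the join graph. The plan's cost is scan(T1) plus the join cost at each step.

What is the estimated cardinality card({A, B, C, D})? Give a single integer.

Tables in S: A(50), B(150), C(500), D(150)
Edges inside S: C-D(d=5), C-A(d=500), C-B(d=30), D-A(d=5), D-B(d=2), A-B(d=50)
numerator = 50 * 150 * 500 * 150 = 562500000
denominator = 5 * 500 * 30 * 5 * 2 * 50 = 37500000
card(S) = 562500000 / 37500000 = 15

15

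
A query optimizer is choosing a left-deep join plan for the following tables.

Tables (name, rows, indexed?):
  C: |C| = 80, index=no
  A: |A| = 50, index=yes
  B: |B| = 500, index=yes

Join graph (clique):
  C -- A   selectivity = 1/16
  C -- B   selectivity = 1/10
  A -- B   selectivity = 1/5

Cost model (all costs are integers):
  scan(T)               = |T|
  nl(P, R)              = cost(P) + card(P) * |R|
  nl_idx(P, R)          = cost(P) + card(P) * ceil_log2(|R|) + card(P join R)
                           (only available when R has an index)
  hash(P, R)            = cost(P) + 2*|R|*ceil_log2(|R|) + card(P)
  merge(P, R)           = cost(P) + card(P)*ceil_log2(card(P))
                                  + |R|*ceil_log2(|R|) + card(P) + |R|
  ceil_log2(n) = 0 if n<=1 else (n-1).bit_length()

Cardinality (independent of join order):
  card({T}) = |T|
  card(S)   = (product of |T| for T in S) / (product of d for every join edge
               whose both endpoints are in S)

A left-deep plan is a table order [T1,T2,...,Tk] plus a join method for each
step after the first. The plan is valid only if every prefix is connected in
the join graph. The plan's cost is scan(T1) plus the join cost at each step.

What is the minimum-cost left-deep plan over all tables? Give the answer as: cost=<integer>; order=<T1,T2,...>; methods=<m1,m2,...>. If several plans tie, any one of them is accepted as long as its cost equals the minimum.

Selinger DP (subsets sized 1..n):
  {C}: scan cost=80, card=80
  {A}: scan cost=50, card=50
  {B}: scan cost=500, card=500
  {AC}: card=250; try (A,hash)→760, (A,nl_idx)→810, (C,merge)→1040, (A,merge)→1070, (C,hash)→1220, (C,nl)→4050 …(+1); best=760 via (A,hash)
  {BC}: card=4000; try (C,hash)→2120, (B,nl_idx)→4800, (B,merge)→5720, (C,merge)→6140, (B,hash)→9160, (B,nl)→40080 …(+1); best=2120 via (C,hash)
  {AB}: card=5000; try (A,hash)→1600, (B,merge)→5400, (B,nl_idx)→5500, (A,merge)→5850, (A,nl_idx)→8500, (B,hash)→9100 …(+2); best=1600 via (A,hash)
  {ABC}: card=2500; try (B,nl_idx)→5510, (A,hash)→6720, (C,hash)→7720, (B,merge)→8010, (B,hash)→10010, (A,nl_idx)→28620 …(+5); best=5510 via (B,nl_idx)

cost=5510; order=C,A,B; methods=hash,nl_idx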